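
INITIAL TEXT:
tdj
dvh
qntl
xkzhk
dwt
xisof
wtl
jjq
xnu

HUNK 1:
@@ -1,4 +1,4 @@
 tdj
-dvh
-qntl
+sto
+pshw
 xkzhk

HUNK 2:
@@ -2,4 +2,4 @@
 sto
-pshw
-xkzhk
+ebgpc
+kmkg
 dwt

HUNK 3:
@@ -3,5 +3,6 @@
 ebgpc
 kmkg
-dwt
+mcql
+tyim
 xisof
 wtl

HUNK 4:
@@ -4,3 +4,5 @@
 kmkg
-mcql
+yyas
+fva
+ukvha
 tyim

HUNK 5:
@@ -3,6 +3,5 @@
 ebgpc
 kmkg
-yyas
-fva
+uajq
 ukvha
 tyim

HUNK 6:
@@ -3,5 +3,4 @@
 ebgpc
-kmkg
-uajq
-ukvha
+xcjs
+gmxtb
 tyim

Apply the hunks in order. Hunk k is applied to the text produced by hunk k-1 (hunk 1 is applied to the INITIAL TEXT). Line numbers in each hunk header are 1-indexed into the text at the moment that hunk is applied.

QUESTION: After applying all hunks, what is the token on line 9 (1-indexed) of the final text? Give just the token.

Hunk 1: at line 1 remove [dvh,qntl] add [sto,pshw] -> 9 lines: tdj sto pshw xkzhk dwt xisof wtl jjq xnu
Hunk 2: at line 2 remove [pshw,xkzhk] add [ebgpc,kmkg] -> 9 lines: tdj sto ebgpc kmkg dwt xisof wtl jjq xnu
Hunk 3: at line 3 remove [dwt] add [mcql,tyim] -> 10 lines: tdj sto ebgpc kmkg mcql tyim xisof wtl jjq xnu
Hunk 4: at line 4 remove [mcql] add [yyas,fva,ukvha] -> 12 lines: tdj sto ebgpc kmkg yyas fva ukvha tyim xisof wtl jjq xnu
Hunk 5: at line 3 remove [yyas,fva] add [uajq] -> 11 lines: tdj sto ebgpc kmkg uajq ukvha tyim xisof wtl jjq xnu
Hunk 6: at line 3 remove [kmkg,uajq,ukvha] add [xcjs,gmxtb] -> 10 lines: tdj sto ebgpc xcjs gmxtb tyim xisof wtl jjq xnu
Final line 9: jjq

Answer: jjq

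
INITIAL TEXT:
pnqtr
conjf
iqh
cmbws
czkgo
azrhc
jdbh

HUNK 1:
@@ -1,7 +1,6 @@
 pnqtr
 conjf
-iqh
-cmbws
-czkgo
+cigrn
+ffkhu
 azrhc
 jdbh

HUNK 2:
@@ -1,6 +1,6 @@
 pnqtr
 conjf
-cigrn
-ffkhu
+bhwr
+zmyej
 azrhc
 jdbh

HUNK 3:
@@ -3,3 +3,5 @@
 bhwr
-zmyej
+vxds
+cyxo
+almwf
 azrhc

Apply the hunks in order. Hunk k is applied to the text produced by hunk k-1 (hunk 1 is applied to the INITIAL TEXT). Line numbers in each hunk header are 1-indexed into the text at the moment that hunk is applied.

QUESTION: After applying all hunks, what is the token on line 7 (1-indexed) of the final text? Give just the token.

Answer: azrhc

Derivation:
Hunk 1: at line 1 remove [iqh,cmbws,czkgo] add [cigrn,ffkhu] -> 6 lines: pnqtr conjf cigrn ffkhu azrhc jdbh
Hunk 2: at line 1 remove [cigrn,ffkhu] add [bhwr,zmyej] -> 6 lines: pnqtr conjf bhwr zmyej azrhc jdbh
Hunk 3: at line 3 remove [zmyej] add [vxds,cyxo,almwf] -> 8 lines: pnqtr conjf bhwr vxds cyxo almwf azrhc jdbh
Final line 7: azrhc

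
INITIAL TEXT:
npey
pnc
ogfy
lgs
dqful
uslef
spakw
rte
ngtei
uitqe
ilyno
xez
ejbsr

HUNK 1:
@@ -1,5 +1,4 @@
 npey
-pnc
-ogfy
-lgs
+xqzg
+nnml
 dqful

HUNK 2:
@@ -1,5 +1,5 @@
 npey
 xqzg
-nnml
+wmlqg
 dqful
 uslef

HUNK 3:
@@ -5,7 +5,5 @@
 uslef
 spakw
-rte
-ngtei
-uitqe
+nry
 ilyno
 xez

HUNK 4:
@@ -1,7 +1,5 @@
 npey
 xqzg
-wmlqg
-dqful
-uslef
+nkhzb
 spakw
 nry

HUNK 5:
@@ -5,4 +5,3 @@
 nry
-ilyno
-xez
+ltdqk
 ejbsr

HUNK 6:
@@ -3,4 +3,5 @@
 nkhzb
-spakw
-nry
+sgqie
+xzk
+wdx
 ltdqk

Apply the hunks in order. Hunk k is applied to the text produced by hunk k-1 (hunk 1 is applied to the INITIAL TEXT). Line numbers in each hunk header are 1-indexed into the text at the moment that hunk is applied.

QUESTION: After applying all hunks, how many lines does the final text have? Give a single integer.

Answer: 8

Derivation:
Hunk 1: at line 1 remove [pnc,ogfy,lgs] add [xqzg,nnml] -> 12 lines: npey xqzg nnml dqful uslef spakw rte ngtei uitqe ilyno xez ejbsr
Hunk 2: at line 1 remove [nnml] add [wmlqg] -> 12 lines: npey xqzg wmlqg dqful uslef spakw rte ngtei uitqe ilyno xez ejbsr
Hunk 3: at line 5 remove [rte,ngtei,uitqe] add [nry] -> 10 lines: npey xqzg wmlqg dqful uslef spakw nry ilyno xez ejbsr
Hunk 4: at line 1 remove [wmlqg,dqful,uslef] add [nkhzb] -> 8 lines: npey xqzg nkhzb spakw nry ilyno xez ejbsr
Hunk 5: at line 5 remove [ilyno,xez] add [ltdqk] -> 7 lines: npey xqzg nkhzb spakw nry ltdqk ejbsr
Hunk 6: at line 3 remove [spakw,nry] add [sgqie,xzk,wdx] -> 8 lines: npey xqzg nkhzb sgqie xzk wdx ltdqk ejbsr
Final line count: 8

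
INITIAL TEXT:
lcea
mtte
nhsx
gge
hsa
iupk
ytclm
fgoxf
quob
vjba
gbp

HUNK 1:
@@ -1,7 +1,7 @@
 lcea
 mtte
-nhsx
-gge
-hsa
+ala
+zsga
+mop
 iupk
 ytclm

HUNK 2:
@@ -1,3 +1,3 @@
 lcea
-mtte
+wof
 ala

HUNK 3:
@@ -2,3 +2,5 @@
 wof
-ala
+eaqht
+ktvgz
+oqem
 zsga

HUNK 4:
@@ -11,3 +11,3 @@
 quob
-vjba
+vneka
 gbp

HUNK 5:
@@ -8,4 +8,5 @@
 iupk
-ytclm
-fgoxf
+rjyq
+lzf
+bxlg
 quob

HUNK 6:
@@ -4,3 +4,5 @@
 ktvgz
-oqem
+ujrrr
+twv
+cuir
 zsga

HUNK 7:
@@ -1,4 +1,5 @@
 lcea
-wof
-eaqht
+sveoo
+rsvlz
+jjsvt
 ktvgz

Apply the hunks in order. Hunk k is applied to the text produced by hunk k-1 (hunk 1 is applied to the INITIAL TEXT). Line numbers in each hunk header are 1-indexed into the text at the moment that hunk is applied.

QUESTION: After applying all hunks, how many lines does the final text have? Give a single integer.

Answer: 17

Derivation:
Hunk 1: at line 1 remove [nhsx,gge,hsa] add [ala,zsga,mop] -> 11 lines: lcea mtte ala zsga mop iupk ytclm fgoxf quob vjba gbp
Hunk 2: at line 1 remove [mtte] add [wof] -> 11 lines: lcea wof ala zsga mop iupk ytclm fgoxf quob vjba gbp
Hunk 3: at line 2 remove [ala] add [eaqht,ktvgz,oqem] -> 13 lines: lcea wof eaqht ktvgz oqem zsga mop iupk ytclm fgoxf quob vjba gbp
Hunk 4: at line 11 remove [vjba] add [vneka] -> 13 lines: lcea wof eaqht ktvgz oqem zsga mop iupk ytclm fgoxf quob vneka gbp
Hunk 5: at line 8 remove [ytclm,fgoxf] add [rjyq,lzf,bxlg] -> 14 lines: lcea wof eaqht ktvgz oqem zsga mop iupk rjyq lzf bxlg quob vneka gbp
Hunk 6: at line 4 remove [oqem] add [ujrrr,twv,cuir] -> 16 lines: lcea wof eaqht ktvgz ujrrr twv cuir zsga mop iupk rjyq lzf bxlg quob vneka gbp
Hunk 7: at line 1 remove [wof,eaqht] add [sveoo,rsvlz,jjsvt] -> 17 lines: lcea sveoo rsvlz jjsvt ktvgz ujrrr twv cuir zsga mop iupk rjyq lzf bxlg quob vneka gbp
Final line count: 17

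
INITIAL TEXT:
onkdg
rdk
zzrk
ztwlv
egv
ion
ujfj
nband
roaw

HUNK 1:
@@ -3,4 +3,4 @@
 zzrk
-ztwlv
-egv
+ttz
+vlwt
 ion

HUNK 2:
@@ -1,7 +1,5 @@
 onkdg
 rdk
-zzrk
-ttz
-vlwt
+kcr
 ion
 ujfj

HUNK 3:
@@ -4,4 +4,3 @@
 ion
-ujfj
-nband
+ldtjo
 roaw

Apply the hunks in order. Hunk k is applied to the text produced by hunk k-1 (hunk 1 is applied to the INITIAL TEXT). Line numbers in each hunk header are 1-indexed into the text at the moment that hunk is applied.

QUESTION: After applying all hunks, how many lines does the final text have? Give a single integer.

Answer: 6

Derivation:
Hunk 1: at line 3 remove [ztwlv,egv] add [ttz,vlwt] -> 9 lines: onkdg rdk zzrk ttz vlwt ion ujfj nband roaw
Hunk 2: at line 1 remove [zzrk,ttz,vlwt] add [kcr] -> 7 lines: onkdg rdk kcr ion ujfj nband roaw
Hunk 3: at line 4 remove [ujfj,nband] add [ldtjo] -> 6 lines: onkdg rdk kcr ion ldtjo roaw
Final line count: 6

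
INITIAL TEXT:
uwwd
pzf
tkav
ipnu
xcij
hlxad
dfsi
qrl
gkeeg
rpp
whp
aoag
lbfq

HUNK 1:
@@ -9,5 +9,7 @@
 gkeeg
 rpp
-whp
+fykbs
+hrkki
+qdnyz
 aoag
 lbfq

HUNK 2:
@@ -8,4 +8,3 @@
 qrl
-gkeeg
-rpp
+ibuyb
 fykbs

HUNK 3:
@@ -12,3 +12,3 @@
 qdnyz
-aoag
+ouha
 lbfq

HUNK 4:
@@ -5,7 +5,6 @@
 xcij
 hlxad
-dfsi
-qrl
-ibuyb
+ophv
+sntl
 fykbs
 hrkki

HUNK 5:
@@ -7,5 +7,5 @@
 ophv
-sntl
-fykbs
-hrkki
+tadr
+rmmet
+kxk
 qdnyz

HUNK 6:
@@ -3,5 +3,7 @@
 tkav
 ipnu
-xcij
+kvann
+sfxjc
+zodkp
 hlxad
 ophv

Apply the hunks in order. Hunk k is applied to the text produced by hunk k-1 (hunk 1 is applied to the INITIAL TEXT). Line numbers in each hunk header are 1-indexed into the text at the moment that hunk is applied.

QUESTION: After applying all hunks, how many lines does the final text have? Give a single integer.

Answer: 15

Derivation:
Hunk 1: at line 9 remove [whp] add [fykbs,hrkki,qdnyz] -> 15 lines: uwwd pzf tkav ipnu xcij hlxad dfsi qrl gkeeg rpp fykbs hrkki qdnyz aoag lbfq
Hunk 2: at line 8 remove [gkeeg,rpp] add [ibuyb] -> 14 lines: uwwd pzf tkav ipnu xcij hlxad dfsi qrl ibuyb fykbs hrkki qdnyz aoag lbfq
Hunk 3: at line 12 remove [aoag] add [ouha] -> 14 lines: uwwd pzf tkav ipnu xcij hlxad dfsi qrl ibuyb fykbs hrkki qdnyz ouha lbfq
Hunk 4: at line 5 remove [dfsi,qrl,ibuyb] add [ophv,sntl] -> 13 lines: uwwd pzf tkav ipnu xcij hlxad ophv sntl fykbs hrkki qdnyz ouha lbfq
Hunk 5: at line 7 remove [sntl,fykbs,hrkki] add [tadr,rmmet,kxk] -> 13 lines: uwwd pzf tkav ipnu xcij hlxad ophv tadr rmmet kxk qdnyz ouha lbfq
Hunk 6: at line 3 remove [xcij] add [kvann,sfxjc,zodkp] -> 15 lines: uwwd pzf tkav ipnu kvann sfxjc zodkp hlxad ophv tadr rmmet kxk qdnyz ouha lbfq
Final line count: 15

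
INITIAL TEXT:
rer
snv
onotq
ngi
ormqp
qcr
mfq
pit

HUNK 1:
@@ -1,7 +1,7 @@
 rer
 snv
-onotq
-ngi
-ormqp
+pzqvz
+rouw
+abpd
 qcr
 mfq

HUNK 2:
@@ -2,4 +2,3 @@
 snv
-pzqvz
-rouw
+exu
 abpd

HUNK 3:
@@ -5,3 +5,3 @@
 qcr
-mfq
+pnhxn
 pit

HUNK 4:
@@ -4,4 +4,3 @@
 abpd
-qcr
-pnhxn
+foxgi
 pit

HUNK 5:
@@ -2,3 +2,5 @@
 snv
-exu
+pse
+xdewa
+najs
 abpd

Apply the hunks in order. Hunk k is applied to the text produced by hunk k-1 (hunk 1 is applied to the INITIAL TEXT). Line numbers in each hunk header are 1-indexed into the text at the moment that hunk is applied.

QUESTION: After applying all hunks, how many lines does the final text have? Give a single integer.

Answer: 8

Derivation:
Hunk 1: at line 1 remove [onotq,ngi,ormqp] add [pzqvz,rouw,abpd] -> 8 lines: rer snv pzqvz rouw abpd qcr mfq pit
Hunk 2: at line 2 remove [pzqvz,rouw] add [exu] -> 7 lines: rer snv exu abpd qcr mfq pit
Hunk 3: at line 5 remove [mfq] add [pnhxn] -> 7 lines: rer snv exu abpd qcr pnhxn pit
Hunk 4: at line 4 remove [qcr,pnhxn] add [foxgi] -> 6 lines: rer snv exu abpd foxgi pit
Hunk 5: at line 2 remove [exu] add [pse,xdewa,najs] -> 8 lines: rer snv pse xdewa najs abpd foxgi pit
Final line count: 8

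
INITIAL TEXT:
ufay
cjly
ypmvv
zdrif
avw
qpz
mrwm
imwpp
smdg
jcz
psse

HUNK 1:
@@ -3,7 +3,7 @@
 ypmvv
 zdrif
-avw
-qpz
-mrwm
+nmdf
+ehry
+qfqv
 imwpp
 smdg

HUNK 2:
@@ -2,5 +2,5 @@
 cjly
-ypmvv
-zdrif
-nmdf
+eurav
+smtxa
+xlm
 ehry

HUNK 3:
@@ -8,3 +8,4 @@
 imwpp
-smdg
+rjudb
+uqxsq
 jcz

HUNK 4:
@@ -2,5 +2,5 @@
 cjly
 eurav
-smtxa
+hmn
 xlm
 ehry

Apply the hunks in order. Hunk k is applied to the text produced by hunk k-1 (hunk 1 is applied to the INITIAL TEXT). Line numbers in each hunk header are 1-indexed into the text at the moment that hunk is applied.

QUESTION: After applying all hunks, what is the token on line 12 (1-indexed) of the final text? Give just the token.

Hunk 1: at line 3 remove [avw,qpz,mrwm] add [nmdf,ehry,qfqv] -> 11 lines: ufay cjly ypmvv zdrif nmdf ehry qfqv imwpp smdg jcz psse
Hunk 2: at line 2 remove [ypmvv,zdrif,nmdf] add [eurav,smtxa,xlm] -> 11 lines: ufay cjly eurav smtxa xlm ehry qfqv imwpp smdg jcz psse
Hunk 3: at line 8 remove [smdg] add [rjudb,uqxsq] -> 12 lines: ufay cjly eurav smtxa xlm ehry qfqv imwpp rjudb uqxsq jcz psse
Hunk 4: at line 2 remove [smtxa] add [hmn] -> 12 lines: ufay cjly eurav hmn xlm ehry qfqv imwpp rjudb uqxsq jcz psse
Final line 12: psse

Answer: psse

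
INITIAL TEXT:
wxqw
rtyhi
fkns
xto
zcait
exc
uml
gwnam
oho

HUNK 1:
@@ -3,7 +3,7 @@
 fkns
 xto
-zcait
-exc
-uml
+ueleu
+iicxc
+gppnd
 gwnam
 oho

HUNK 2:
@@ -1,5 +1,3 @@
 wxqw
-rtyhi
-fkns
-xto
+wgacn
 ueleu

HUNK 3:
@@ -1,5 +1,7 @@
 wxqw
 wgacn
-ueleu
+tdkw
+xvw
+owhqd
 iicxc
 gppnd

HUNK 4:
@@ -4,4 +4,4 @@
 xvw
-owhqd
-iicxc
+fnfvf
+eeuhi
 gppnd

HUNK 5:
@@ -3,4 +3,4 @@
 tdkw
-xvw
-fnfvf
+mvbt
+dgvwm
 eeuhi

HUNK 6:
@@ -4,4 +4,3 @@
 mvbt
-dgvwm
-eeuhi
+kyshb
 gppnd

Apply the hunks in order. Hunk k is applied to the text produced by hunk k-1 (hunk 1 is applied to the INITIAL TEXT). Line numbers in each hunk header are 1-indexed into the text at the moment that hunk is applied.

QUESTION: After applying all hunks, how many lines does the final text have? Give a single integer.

Hunk 1: at line 3 remove [zcait,exc,uml] add [ueleu,iicxc,gppnd] -> 9 lines: wxqw rtyhi fkns xto ueleu iicxc gppnd gwnam oho
Hunk 2: at line 1 remove [rtyhi,fkns,xto] add [wgacn] -> 7 lines: wxqw wgacn ueleu iicxc gppnd gwnam oho
Hunk 3: at line 1 remove [ueleu] add [tdkw,xvw,owhqd] -> 9 lines: wxqw wgacn tdkw xvw owhqd iicxc gppnd gwnam oho
Hunk 4: at line 4 remove [owhqd,iicxc] add [fnfvf,eeuhi] -> 9 lines: wxqw wgacn tdkw xvw fnfvf eeuhi gppnd gwnam oho
Hunk 5: at line 3 remove [xvw,fnfvf] add [mvbt,dgvwm] -> 9 lines: wxqw wgacn tdkw mvbt dgvwm eeuhi gppnd gwnam oho
Hunk 6: at line 4 remove [dgvwm,eeuhi] add [kyshb] -> 8 lines: wxqw wgacn tdkw mvbt kyshb gppnd gwnam oho
Final line count: 8

Answer: 8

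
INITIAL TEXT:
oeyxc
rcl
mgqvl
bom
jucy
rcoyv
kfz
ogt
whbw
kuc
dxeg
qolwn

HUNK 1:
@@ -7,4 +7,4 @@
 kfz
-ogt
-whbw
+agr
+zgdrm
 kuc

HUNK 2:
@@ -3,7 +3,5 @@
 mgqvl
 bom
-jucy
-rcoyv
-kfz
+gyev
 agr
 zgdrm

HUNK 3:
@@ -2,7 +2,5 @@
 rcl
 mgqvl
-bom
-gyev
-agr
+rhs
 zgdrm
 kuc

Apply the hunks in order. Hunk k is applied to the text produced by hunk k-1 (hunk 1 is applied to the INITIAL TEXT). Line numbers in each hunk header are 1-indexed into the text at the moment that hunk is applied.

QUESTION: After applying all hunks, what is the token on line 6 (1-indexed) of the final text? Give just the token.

Hunk 1: at line 7 remove [ogt,whbw] add [agr,zgdrm] -> 12 lines: oeyxc rcl mgqvl bom jucy rcoyv kfz agr zgdrm kuc dxeg qolwn
Hunk 2: at line 3 remove [jucy,rcoyv,kfz] add [gyev] -> 10 lines: oeyxc rcl mgqvl bom gyev agr zgdrm kuc dxeg qolwn
Hunk 3: at line 2 remove [bom,gyev,agr] add [rhs] -> 8 lines: oeyxc rcl mgqvl rhs zgdrm kuc dxeg qolwn
Final line 6: kuc

Answer: kuc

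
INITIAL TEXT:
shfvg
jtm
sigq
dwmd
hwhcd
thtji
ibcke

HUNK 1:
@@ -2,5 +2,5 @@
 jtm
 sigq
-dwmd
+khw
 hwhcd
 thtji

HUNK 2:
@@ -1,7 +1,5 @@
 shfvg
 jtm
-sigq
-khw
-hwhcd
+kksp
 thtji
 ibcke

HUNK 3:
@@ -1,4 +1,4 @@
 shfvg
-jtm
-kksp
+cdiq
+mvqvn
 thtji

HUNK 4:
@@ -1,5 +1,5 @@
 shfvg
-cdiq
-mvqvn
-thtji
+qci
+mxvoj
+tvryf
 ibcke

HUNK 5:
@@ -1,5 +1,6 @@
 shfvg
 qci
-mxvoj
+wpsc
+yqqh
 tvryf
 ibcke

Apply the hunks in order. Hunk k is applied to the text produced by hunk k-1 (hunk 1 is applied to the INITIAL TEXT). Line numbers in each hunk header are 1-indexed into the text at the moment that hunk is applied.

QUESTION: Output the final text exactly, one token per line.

Hunk 1: at line 2 remove [dwmd] add [khw] -> 7 lines: shfvg jtm sigq khw hwhcd thtji ibcke
Hunk 2: at line 1 remove [sigq,khw,hwhcd] add [kksp] -> 5 lines: shfvg jtm kksp thtji ibcke
Hunk 3: at line 1 remove [jtm,kksp] add [cdiq,mvqvn] -> 5 lines: shfvg cdiq mvqvn thtji ibcke
Hunk 4: at line 1 remove [cdiq,mvqvn,thtji] add [qci,mxvoj,tvryf] -> 5 lines: shfvg qci mxvoj tvryf ibcke
Hunk 5: at line 1 remove [mxvoj] add [wpsc,yqqh] -> 6 lines: shfvg qci wpsc yqqh tvryf ibcke

Answer: shfvg
qci
wpsc
yqqh
tvryf
ibcke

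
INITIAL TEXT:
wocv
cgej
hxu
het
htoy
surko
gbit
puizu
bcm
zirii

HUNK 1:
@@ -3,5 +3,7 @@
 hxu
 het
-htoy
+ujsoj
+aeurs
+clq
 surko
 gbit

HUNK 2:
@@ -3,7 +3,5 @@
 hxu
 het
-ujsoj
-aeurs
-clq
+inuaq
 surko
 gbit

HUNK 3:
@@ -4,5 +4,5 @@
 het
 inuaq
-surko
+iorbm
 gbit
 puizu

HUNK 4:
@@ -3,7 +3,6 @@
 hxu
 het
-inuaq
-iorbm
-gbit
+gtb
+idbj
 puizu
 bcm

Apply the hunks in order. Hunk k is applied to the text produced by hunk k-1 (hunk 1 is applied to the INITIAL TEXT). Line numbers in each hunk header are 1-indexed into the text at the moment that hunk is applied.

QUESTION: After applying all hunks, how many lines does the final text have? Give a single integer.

Answer: 9

Derivation:
Hunk 1: at line 3 remove [htoy] add [ujsoj,aeurs,clq] -> 12 lines: wocv cgej hxu het ujsoj aeurs clq surko gbit puizu bcm zirii
Hunk 2: at line 3 remove [ujsoj,aeurs,clq] add [inuaq] -> 10 lines: wocv cgej hxu het inuaq surko gbit puizu bcm zirii
Hunk 3: at line 4 remove [surko] add [iorbm] -> 10 lines: wocv cgej hxu het inuaq iorbm gbit puizu bcm zirii
Hunk 4: at line 3 remove [inuaq,iorbm,gbit] add [gtb,idbj] -> 9 lines: wocv cgej hxu het gtb idbj puizu bcm zirii
Final line count: 9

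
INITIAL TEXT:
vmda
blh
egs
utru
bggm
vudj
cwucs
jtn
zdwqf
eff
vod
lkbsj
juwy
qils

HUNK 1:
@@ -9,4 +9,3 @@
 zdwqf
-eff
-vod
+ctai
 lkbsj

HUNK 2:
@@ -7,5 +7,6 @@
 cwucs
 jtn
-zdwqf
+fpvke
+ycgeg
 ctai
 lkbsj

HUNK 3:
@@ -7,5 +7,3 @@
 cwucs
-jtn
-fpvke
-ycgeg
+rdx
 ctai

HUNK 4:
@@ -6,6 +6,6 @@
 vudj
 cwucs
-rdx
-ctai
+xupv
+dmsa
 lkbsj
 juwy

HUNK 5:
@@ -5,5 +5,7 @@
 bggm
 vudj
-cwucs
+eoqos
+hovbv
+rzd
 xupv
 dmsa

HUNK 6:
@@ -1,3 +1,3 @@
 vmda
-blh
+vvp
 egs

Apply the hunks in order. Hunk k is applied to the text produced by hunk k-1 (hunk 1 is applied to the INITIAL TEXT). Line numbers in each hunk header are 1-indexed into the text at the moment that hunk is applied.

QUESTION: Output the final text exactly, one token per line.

Hunk 1: at line 9 remove [eff,vod] add [ctai] -> 13 lines: vmda blh egs utru bggm vudj cwucs jtn zdwqf ctai lkbsj juwy qils
Hunk 2: at line 7 remove [zdwqf] add [fpvke,ycgeg] -> 14 lines: vmda blh egs utru bggm vudj cwucs jtn fpvke ycgeg ctai lkbsj juwy qils
Hunk 3: at line 7 remove [jtn,fpvke,ycgeg] add [rdx] -> 12 lines: vmda blh egs utru bggm vudj cwucs rdx ctai lkbsj juwy qils
Hunk 4: at line 6 remove [rdx,ctai] add [xupv,dmsa] -> 12 lines: vmda blh egs utru bggm vudj cwucs xupv dmsa lkbsj juwy qils
Hunk 5: at line 5 remove [cwucs] add [eoqos,hovbv,rzd] -> 14 lines: vmda blh egs utru bggm vudj eoqos hovbv rzd xupv dmsa lkbsj juwy qils
Hunk 6: at line 1 remove [blh] add [vvp] -> 14 lines: vmda vvp egs utru bggm vudj eoqos hovbv rzd xupv dmsa lkbsj juwy qils

Answer: vmda
vvp
egs
utru
bggm
vudj
eoqos
hovbv
rzd
xupv
dmsa
lkbsj
juwy
qils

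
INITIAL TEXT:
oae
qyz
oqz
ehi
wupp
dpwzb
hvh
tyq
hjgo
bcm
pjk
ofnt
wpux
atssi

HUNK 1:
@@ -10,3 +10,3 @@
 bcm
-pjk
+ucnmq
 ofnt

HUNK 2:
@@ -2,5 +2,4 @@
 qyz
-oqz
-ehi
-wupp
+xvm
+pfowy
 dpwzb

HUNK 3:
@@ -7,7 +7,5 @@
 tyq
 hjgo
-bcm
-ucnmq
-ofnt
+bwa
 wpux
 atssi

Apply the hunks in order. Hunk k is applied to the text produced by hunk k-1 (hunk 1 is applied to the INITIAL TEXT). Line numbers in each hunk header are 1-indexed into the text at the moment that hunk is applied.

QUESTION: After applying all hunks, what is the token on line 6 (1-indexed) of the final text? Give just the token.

Hunk 1: at line 10 remove [pjk] add [ucnmq] -> 14 lines: oae qyz oqz ehi wupp dpwzb hvh tyq hjgo bcm ucnmq ofnt wpux atssi
Hunk 2: at line 2 remove [oqz,ehi,wupp] add [xvm,pfowy] -> 13 lines: oae qyz xvm pfowy dpwzb hvh tyq hjgo bcm ucnmq ofnt wpux atssi
Hunk 3: at line 7 remove [bcm,ucnmq,ofnt] add [bwa] -> 11 lines: oae qyz xvm pfowy dpwzb hvh tyq hjgo bwa wpux atssi
Final line 6: hvh

Answer: hvh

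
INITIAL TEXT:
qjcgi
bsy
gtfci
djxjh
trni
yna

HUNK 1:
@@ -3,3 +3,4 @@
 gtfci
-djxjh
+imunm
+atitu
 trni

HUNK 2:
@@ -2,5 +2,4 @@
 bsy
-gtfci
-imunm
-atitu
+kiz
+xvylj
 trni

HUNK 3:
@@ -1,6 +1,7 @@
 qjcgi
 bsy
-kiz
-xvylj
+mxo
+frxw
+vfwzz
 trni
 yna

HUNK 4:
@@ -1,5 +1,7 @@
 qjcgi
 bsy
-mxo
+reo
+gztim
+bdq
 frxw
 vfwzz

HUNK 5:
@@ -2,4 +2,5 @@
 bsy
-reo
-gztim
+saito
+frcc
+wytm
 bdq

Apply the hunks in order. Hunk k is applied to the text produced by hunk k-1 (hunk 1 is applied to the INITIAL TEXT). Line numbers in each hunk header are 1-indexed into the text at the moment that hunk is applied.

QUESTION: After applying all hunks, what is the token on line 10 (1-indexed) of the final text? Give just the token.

Hunk 1: at line 3 remove [djxjh] add [imunm,atitu] -> 7 lines: qjcgi bsy gtfci imunm atitu trni yna
Hunk 2: at line 2 remove [gtfci,imunm,atitu] add [kiz,xvylj] -> 6 lines: qjcgi bsy kiz xvylj trni yna
Hunk 3: at line 1 remove [kiz,xvylj] add [mxo,frxw,vfwzz] -> 7 lines: qjcgi bsy mxo frxw vfwzz trni yna
Hunk 4: at line 1 remove [mxo] add [reo,gztim,bdq] -> 9 lines: qjcgi bsy reo gztim bdq frxw vfwzz trni yna
Hunk 5: at line 2 remove [reo,gztim] add [saito,frcc,wytm] -> 10 lines: qjcgi bsy saito frcc wytm bdq frxw vfwzz trni yna
Final line 10: yna

Answer: yna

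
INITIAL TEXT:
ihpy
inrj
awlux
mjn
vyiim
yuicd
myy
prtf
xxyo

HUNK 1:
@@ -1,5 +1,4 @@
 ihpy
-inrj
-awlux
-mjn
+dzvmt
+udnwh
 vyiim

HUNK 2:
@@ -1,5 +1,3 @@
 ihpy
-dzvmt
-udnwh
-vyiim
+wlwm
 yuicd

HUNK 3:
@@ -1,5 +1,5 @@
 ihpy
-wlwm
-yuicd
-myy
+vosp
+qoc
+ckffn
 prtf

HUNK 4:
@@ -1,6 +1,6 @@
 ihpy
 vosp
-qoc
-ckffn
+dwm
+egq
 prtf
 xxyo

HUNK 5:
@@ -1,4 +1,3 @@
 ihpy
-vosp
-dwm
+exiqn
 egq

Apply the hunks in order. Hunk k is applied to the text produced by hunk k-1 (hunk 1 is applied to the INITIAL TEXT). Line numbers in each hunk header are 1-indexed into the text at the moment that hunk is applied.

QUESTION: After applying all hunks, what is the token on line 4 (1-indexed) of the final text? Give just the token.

Hunk 1: at line 1 remove [inrj,awlux,mjn] add [dzvmt,udnwh] -> 8 lines: ihpy dzvmt udnwh vyiim yuicd myy prtf xxyo
Hunk 2: at line 1 remove [dzvmt,udnwh,vyiim] add [wlwm] -> 6 lines: ihpy wlwm yuicd myy prtf xxyo
Hunk 3: at line 1 remove [wlwm,yuicd,myy] add [vosp,qoc,ckffn] -> 6 lines: ihpy vosp qoc ckffn prtf xxyo
Hunk 4: at line 1 remove [qoc,ckffn] add [dwm,egq] -> 6 lines: ihpy vosp dwm egq prtf xxyo
Hunk 5: at line 1 remove [vosp,dwm] add [exiqn] -> 5 lines: ihpy exiqn egq prtf xxyo
Final line 4: prtf

Answer: prtf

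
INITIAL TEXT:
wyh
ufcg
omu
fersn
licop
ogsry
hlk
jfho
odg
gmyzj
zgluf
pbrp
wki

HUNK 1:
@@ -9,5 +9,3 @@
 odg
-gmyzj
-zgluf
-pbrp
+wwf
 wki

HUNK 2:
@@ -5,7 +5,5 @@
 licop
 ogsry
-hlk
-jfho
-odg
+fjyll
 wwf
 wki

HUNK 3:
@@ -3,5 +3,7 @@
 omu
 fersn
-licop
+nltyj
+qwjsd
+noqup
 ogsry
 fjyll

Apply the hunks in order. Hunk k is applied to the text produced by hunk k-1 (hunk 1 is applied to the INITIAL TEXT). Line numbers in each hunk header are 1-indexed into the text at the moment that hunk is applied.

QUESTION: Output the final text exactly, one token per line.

Answer: wyh
ufcg
omu
fersn
nltyj
qwjsd
noqup
ogsry
fjyll
wwf
wki

Derivation:
Hunk 1: at line 9 remove [gmyzj,zgluf,pbrp] add [wwf] -> 11 lines: wyh ufcg omu fersn licop ogsry hlk jfho odg wwf wki
Hunk 2: at line 5 remove [hlk,jfho,odg] add [fjyll] -> 9 lines: wyh ufcg omu fersn licop ogsry fjyll wwf wki
Hunk 3: at line 3 remove [licop] add [nltyj,qwjsd,noqup] -> 11 lines: wyh ufcg omu fersn nltyj qwjsd noqup ogsry fjyll wwf wki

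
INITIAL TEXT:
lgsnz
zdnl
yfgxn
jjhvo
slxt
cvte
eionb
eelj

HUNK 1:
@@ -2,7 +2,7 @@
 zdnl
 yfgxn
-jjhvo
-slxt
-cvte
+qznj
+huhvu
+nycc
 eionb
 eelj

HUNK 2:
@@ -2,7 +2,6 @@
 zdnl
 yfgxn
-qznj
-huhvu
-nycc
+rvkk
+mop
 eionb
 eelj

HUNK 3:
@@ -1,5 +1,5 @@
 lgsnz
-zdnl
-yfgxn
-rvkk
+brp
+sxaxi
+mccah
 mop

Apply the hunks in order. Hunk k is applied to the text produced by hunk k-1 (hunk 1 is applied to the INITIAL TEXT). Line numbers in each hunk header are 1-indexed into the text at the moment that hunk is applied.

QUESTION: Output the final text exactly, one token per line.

Answer: lgsnz
brp
sxaxi
mccah
mop
eionb
eelj

Derivation:
Hunk 1: at line 2 remove [jjhvo,slxt,cvte] add [qznj,huhvu,nycc] -> 8 lines: lgsnz zdnl yfgxn qznj huhvu nycc eionb eelj
Hunk 2: at line 2 remove [qznj,huhvu,nycc] add [rvkk,mop] -> 7 lines: lgsnz zdnl yfgxn rvkk mop eionb eelj
Hunk 3: at line 1 remove [zdnl,yfgxn,rvkk] add [brp,sxaxi,mccah] -> 7 lines: lgsnz brp sxaxi mccah mop eionb eelj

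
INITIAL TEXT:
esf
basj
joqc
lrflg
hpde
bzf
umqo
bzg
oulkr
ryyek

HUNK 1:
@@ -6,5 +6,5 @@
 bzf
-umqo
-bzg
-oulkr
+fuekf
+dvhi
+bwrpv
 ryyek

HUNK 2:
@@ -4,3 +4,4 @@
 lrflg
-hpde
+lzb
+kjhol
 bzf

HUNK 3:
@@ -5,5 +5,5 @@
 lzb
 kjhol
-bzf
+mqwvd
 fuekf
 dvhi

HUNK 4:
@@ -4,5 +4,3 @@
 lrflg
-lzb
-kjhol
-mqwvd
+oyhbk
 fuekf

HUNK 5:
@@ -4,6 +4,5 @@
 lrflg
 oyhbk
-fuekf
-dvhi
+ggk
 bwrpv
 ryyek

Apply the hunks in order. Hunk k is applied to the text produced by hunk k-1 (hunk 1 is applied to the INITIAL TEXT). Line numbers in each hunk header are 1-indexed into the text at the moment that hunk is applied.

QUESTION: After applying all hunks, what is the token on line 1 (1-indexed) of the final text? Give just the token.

Hunk 1: at line 6 remove [umqo,bzg,oulkr] add [fuekf,dvhi,bwrpv] -> 10 lines: esf basj joqc lrflg hpde bzf fuekf dvhi bwrpv ryyek
Hunk 2: at line 4 remove [hpde] add [lzb,kjhol] -> 11 lines: esf basj joqc lrflg lzb kjhol bzf fuekf dvhi bwrpv ryyek
Hunk 3: at line 5 remove [bzf] add [mqwvd] -> 11 lines: esf basj joqc lrflg lzb kjhol mqwvd fuekf dvhi bwrpv ryyek
Hunk 4: at line 4 remove [lzb,kjhol,mqwvd] add [oyhbk] -> 9 lines: esf basj joqc lrflg oyhbk fuekf dvhi bwrpv ryyek
Hunk 5: at line 4 remove [fuekf,dvhi] add [ggk] -> 8 lines: esf basj joqc lrflg oyhbk ggk bwrpv ryyek
Final line 1: esf

Answer: esf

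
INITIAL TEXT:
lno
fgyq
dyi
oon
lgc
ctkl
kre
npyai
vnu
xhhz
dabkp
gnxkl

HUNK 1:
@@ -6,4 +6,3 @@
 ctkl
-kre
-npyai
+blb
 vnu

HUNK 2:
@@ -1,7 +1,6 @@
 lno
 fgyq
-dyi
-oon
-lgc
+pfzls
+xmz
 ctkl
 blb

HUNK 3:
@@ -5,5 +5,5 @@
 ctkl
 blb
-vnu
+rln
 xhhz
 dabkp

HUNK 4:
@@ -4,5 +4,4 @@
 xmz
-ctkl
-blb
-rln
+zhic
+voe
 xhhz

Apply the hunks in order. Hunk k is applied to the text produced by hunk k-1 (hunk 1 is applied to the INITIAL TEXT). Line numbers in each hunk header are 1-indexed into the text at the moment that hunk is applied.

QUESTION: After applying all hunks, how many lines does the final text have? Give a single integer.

Answer: 9

Derivation:
Hunk 1: at line 6 remove [kre,npyai] add [blb] -> 11 lines: lno fgyq dyi oon lgc ctkl blb vnu xhhz dabkp gnxkl
Hunk 2: at line 1 remove [dyi,oon,lgc] add [pfzls,xmz] -> 10 lines: lno fgyq pfzls xmz ctkl blb vnu xhhz dabkp gnxkl
Hunk 3: at line 5 remove [vnu] add [rln] -> 10 lines: lno fgyq pfzls xmz ctkl blb rln xhhz dabkp gnxkl
Hunk 4: at line 4 remove [ctkl,blb,rln] add [zhic,voe] -> 9 lines: lno fgyq pfzls xmz zhic voe xhhz dabkp gnxkl
Final line count: 9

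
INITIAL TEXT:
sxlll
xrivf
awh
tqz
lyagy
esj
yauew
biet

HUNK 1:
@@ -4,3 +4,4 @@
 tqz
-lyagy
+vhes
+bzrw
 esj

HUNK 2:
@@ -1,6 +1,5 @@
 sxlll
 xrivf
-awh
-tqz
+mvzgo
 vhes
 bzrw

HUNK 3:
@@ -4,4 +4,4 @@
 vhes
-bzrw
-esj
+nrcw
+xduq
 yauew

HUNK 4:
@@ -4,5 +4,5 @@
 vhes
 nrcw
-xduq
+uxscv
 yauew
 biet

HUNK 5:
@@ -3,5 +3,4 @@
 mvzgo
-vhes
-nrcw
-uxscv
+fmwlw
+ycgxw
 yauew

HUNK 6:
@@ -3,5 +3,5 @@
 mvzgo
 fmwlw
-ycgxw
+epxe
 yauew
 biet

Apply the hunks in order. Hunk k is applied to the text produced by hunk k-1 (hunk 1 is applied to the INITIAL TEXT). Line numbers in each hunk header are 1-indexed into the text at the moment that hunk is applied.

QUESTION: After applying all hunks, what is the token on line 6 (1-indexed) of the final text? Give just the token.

Hunk 1: at line 4 remove [lyagy] add [vhes,bzrw] -> 9 lines: sxlll xrivf awh tqz vhes bzrw esj yauew biet
Hunk 2: at line 1 remove [awh,tqz] add [mvzgo] -> 8 lines: sxlll xrivf mvzgo vhes bzrw esj yauew biet
Hunk 3: at line 4 remove [bzrw,esj] add [nrcw,xduq] -> 8 lines: sxlll xrivf mvzgo vhes nrcw xduq yauew biet
Hunk 4: at line 4 remove [xduq] add [uxscv] -> 8 lines: sxlll xrivf mvzgo vhes nrcw uxscv yauew biet
Hunk 5: at line 3 remove [vhes,nrcw,uxscv] add [fmwlw,ycgxw] -> 7 lines: sxlll xrivf mvzgo fmwlw ycgxw yauew biet
Hunk 6: at line 3 remove [ycgxw] add [epxe] -> 7 lines: sxlll xrivf mvzgo fmwlw epxe yauew biet
Final line 6: yauew

Answer: yauew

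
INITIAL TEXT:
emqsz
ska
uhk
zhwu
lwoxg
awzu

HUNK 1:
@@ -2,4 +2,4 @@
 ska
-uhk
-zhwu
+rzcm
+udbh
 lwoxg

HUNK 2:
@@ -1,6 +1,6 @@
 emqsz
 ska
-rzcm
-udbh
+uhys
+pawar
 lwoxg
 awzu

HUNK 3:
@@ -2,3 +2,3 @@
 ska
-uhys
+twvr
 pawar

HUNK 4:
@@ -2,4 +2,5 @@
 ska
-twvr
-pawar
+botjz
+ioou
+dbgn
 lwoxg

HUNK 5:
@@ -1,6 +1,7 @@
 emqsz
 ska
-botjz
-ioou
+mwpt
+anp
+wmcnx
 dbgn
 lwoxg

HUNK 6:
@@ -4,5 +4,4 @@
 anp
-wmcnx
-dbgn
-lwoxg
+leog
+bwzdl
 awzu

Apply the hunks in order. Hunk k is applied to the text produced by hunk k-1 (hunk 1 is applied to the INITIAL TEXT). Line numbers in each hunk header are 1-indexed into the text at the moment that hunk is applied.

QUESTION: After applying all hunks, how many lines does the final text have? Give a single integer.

Answer: 7

Derivation:
Hunk 1: at line 2 remove [uhk,zhwu] add [rzcm,udbh] -> 6 lines: emqsz ska rzcm udbh lwoxg awzu
Hunk 2: at line 1 remove [rzcm,udbh] add [uhys,pawar] -> 6 lines: emqsz ska uhys pawar lwoxg awzu
Hunk 3: at line 2 remove [uhys] add [twvr] -> 6 lines: emqsz ska twvr pawar lwoxg awzu
Hunk 4: at line 2 remove [twvr,pawar] add [botjz,ioou,dbgn] -> 7 lines: emqsz ska botjz ioou dbgn lwoxg awzu
Hunk 5: at line 1 remove [botjz,ioou] add [mwpt,anp,wmcnx] -> 8 lines: emqsz ska mwpt anp wmcnx dbgn lwoxg awzu
Hunk 6: at line 4 remove [wmcnx,dbgn,lwoxg] add [leog,bwzdl] -> 7 lines: emqsz ska mwpt anp leog bwzdl awzu
Final line count: 7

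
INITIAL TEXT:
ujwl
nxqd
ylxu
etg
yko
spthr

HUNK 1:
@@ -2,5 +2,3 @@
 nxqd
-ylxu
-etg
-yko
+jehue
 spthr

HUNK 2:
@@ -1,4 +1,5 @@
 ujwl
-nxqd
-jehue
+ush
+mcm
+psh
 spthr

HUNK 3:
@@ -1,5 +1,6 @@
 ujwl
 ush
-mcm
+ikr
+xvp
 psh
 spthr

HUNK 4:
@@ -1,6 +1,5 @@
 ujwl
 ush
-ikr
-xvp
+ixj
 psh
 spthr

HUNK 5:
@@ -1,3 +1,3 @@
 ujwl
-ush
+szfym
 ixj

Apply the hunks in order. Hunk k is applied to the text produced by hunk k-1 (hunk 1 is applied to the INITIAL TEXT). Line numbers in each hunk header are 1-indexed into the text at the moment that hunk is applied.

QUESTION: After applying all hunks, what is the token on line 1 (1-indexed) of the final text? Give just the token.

Hunk 1: at line 2 remove [ylxu,etg,yko] add [jehue] -> 4 lines: ujwl nxqd jehue spthr
Hunk 2: at line 1 remove [nxqd,jehue] add [ush,mcm,psh] -> 5 lines: ujwl ush mcm psh spthr
Hunk 3: at line 1 remove [mcm] add [ikr,xvp] -> 6 lines: ujwl ush ikr xvp psh spthr
Hunk 4: at line 1 remove [ikr,xvp] add [ixj] -> 5 lines: ujwl ush ixj psh spthr
Hunk 5: at line 1 remove [ush] add [szfym] -> 5 lines: ujwl szfym ixj psh spthr
Final line 1: ujwl

Answer: ujwl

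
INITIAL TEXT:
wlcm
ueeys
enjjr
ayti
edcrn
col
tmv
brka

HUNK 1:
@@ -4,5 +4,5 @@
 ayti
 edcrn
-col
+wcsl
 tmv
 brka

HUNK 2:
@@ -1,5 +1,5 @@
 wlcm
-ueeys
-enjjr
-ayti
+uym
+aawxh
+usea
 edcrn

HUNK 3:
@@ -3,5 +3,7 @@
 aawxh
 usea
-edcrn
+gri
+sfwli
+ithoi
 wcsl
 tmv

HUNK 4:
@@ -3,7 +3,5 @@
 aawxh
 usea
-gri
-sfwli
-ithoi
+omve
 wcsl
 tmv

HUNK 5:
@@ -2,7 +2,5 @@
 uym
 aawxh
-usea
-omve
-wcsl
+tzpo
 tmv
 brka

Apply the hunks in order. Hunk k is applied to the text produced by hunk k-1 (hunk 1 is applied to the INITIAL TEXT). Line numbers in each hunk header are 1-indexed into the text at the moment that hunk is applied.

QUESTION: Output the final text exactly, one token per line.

Hunk 1: at line 4 remove [col] add [wcsl] -> 8 lines: wlcm ueeys enjjr ayti edcrn wcsl tmv brka
Hunk 2: at line 1 remove [ueeys,enjjr,ayti] add [uym,aawxh,usea] -> 8 lines: wlcm uym aawxh usea edcrn wcsl tmv brka
Hunk 3: at line 3 remove [edcrn] add [gri,sfwli,ithoi] -> 10 lines: wlcm uym aawxh usea gri sfwli ithoi wcsl tmv brka
Hunk 4: at line 3 remove [gri,sfwli,ithoi] add [omve] -> 8 lines: wlcm uym aawxh usea omve wcsl tmv brka
Hunk 5: at line 2 remove [usea,omve,wcsl] add [tzpo] -> 6 lines: wlcm uym aawxh tzpo tmv brka

Answer: wlcm
uym
aawxh
tzpo
tmv
brka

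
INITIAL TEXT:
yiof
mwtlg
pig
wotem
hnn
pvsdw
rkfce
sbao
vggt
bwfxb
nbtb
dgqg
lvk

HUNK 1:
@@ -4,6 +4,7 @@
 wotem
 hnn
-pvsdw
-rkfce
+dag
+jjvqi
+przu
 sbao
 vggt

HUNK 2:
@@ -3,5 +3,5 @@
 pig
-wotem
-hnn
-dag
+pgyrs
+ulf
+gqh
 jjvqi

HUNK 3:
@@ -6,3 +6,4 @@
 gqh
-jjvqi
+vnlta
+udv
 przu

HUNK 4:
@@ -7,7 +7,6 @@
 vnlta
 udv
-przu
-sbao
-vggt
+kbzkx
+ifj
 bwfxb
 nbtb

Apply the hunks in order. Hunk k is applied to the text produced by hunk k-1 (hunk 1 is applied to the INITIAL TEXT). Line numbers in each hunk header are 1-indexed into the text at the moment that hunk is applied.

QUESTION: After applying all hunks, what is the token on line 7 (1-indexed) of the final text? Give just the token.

Answer: vnlta

Derivation:
Hunk 1: at line 4 remove [pvsdw,rkfce] add [dag,jjvqi,przu] -> 14 lines: yiof mwtlg pig wotem hnn dag jjvqi przu sbao vggt bwfxb nbtb dgqg lvk
Hunk 2: at line 3 remove [wotem,hnn,dag] add [pgyrs,ulf,gqh] -> 14 lines: yiof mwtlg pig pgyrs ulf gqh jjvqi przu sbao vggt bwfxb nbtb dgqg lvk
Hunk 3: at line 6 remove [jjvqi] add [vnlta,udv] -> 15 lines: yiof mwtlg pig pgyrs ulf gqh vnlta udv przu sbao vggt bwfxb nbtb dgqg lvk
Hunk 4: at line 7 remove [przu,sbao,vggt] add [kbzkx,ifj] -> 14 lines: yiof mwtlg pig pgyrs ulf gqh vnlta udv kbzkx ifj bwfxb nbtb dgqg lvk
Final line 7: vnlta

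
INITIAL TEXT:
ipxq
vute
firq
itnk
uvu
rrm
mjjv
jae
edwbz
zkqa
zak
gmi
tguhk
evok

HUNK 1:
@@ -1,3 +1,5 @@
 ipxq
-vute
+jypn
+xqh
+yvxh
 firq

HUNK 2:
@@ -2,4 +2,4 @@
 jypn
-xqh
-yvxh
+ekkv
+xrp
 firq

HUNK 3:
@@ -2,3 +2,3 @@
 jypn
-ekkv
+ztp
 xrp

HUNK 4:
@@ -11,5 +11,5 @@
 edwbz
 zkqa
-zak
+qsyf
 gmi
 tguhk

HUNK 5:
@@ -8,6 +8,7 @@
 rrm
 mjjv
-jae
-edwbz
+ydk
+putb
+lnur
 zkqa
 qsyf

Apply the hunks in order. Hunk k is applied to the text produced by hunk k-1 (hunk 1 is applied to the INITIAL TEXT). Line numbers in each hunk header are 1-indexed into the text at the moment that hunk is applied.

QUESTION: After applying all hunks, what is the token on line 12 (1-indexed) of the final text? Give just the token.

Hunk 1: at line 1 remove [vute] add [jypn,xqh,yvxh] -> 16 lines: ipxq jypn xqh yvxh firq itnk uvu rrm mjjv jae edwbz zkqa zak gmi tguhk evok
Hunk 2: at line 2 remove [xqh,yvxh] add [ekkv,xrp] -> 16 lines: ipxq jypn ekkv xrp firq itnk uvu rrm mjjv jae edwbz zkqa zak gmi tguhk evok
Hunk 3: at line 2 remove [ekkv] add [ztp] -> 16 lines: ipxq jypn ztp xrp firq itnk uvu rrm mjjv jae edwbz zkqa zak gmi tguhk evok
Hunk 4: at line 11 remove [zak] add [qsyf] -> 16 lines: ipxq jypn ztp xrp firq itnk uvu rrm mjjv jae edwbz zkqa qsyf gmi tguhk evok
Hunk 5: at line 8 remove [jae,edwbz] add [ydk,putb,lnur] -> 17 lines: ipxq jypn ztp xrp firq itnk uvu rrm mjjv ydk putb lnur zkqa qsyf gmi tguhk evok
Final line 12: lnur

Answer: lnur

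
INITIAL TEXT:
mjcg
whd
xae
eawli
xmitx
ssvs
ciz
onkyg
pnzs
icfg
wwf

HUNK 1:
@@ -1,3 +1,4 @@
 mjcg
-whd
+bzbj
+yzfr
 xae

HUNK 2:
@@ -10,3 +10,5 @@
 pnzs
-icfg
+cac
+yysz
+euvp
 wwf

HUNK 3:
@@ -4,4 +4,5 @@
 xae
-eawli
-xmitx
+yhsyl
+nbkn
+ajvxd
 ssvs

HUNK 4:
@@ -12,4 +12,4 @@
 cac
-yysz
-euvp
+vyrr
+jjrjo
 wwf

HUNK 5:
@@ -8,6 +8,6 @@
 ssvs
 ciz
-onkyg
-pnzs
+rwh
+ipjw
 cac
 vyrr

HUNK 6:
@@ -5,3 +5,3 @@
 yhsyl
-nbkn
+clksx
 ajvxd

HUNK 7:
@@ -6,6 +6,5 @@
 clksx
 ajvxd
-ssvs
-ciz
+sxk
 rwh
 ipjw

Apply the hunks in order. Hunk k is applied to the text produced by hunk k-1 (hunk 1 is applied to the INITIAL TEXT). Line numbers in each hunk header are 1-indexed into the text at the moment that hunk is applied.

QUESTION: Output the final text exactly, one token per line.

Answer: mjcg
bzbj
yzfr
xae
yhsyl
clksx
ajvxd
sxk
rwh
ipjw
cac
vyrr
jjrjo
wwf

Derivation:
Hunk 1: at line 1 remove [whd] add [bzbj,yzfr] -> 12 lines: mjcg bzbj yzfr xae eawli xmitx ssvs ciz onkyg pnzs icfg wwf
Hunk 2: at line 10 remove [icfg] add [cac,yysz,euvp] -> 14 lines: mjcg bzbj yzfr xae eawli xmitx ssvs ciz onkyg pnzs cac yysz euvp wwf
Hunk 3: at line 4 remove [eawli,xmitx] add [yhsyl,nbkn,ajvxd] -> 15 lines: mjcg bzbj yzfr xae yhsyl nbkn ajvxd ssvs ciz onkyg pnzs cac yysz euvp wwf
Hunk 4: at line 12 remove [yysz,euvp] add [vyrr,jjrjo] -> 15 lines: mjcg bzbj yzfr xae yhsyl nbkn ajvxd ssvs ciz onkyg pnzs cac vyrr jjrjo wwf
Hunk 5: at line 8 remove [onkyg,pnzs] add [rwh,ipjw] -> 15 lines: mjcg bzbj yzfr xae yhsyl nbkn ajvxd ssvs ciz rwh ipjw cac vyrr jjrjo wwf
Hunk 6: at line 5 remove [nbkn] add [clksx] -> 15 lines: mjcg bzbj yzfr xae yhsyl clksx ajvxd ssvs ciz rwh ipjw cac vyrr jjrjo wwf
Hunk 7: at line 6 remove [ssvs,ciz] add [sxk] -> 14 lines: mjcg bzbj yzfr xae yhsyl clksx ajvxd sxk rwh ipjw cac vyrr jjrjo wwf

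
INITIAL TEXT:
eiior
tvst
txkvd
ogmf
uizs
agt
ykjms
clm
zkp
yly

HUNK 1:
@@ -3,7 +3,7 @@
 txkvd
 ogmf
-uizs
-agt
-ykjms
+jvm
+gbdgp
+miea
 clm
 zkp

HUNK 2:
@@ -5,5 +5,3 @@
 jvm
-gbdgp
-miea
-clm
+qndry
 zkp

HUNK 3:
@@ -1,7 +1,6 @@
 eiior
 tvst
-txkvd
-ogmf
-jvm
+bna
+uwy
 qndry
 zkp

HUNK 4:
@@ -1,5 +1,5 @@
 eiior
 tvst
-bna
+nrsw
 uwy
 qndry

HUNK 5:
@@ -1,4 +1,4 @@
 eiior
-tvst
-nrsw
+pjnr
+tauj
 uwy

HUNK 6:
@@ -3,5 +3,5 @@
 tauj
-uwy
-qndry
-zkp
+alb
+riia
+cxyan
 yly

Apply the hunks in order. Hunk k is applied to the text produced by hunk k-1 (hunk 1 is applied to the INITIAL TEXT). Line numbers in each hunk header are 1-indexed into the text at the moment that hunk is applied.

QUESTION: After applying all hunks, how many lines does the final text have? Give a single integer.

Hunk 1: at line 3 remove [uizs,agt,ykjms] add [jvm,gbdgp,miea] -> 10 lines: eiior tvst txkvd ogmf jvm gbdgp miea clm zkp yly
Hunk 2: at line 5 remove [gbdgp,miea,clm] add [qndry] -> 8 lines: eiior tvst txkvd ogmf jvm qndry zkp yly
Hunk 3: at line 1 remove [txkvd,ogmf,jvm] add [bna,uwy] -> 7 lines: eiior tvst bna uwy qndry zkp yly
Hunk 4: at line 1 remove [bna] add [nrsw] -> 7 lines: eiior tvst nrsw uwy qndry zkp yly
Hunk 5: at line 1 remove [tvst,nrsw] add [pjnr,tauj] -> 7 lines: eiior pjnr tauj uwy qndry zkp yly
Hunk 6: at line 3 remove [uwy,qndry,zkp] add [alb,riia,cxyan] -> 7 lines: eiior pjnr tauj alb riia cxyan yly
Final line count: 7

Answer: 7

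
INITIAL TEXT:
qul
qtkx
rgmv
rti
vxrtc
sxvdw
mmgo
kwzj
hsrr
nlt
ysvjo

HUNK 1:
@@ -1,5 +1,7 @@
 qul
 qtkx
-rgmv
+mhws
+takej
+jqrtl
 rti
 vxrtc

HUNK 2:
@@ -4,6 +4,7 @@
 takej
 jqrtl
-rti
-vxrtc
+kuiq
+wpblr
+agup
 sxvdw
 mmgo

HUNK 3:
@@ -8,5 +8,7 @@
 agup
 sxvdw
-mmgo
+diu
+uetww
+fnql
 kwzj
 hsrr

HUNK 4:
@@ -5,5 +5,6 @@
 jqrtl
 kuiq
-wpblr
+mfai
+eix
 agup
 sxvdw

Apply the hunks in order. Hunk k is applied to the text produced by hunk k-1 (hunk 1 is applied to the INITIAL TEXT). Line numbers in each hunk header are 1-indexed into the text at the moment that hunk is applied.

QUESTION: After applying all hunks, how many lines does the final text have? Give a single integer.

Answer: 17

Derivation:
Hunk 1: at line 1 remove [rgmv] add [mhws,takej,jqrtl] -> 13 lines: qul qtkx mhws takej jqrtl rti vxrtc sxvdw mmgo kwzj hsrr nlt ysvjo
Hunk 2: at line 4 remove [rti,vxrtc] add [kuiq,wpblr,agup] -> 14 lines: qul qtkx mhws takej jqrtl kuiq wpblr agup sxvdw mmgo kwzj hsrr nlt ysvjo
Hunk 3: at line 8 remove [mmgo] add [diu,uetww,fnql] -> 16 lines: qul qtkx mhws takej jqrtl kuiq wpblr agup sxvdw diu uetww fnql kwzj hsrr nlt ysvjo
Hunk 4: at line 5 remove [wpblr] add [mfai,eix] -> 17 lines: qul qtkx mhws takej jqrtl kuiq mfai eix agup sxvdw diu uetww fnql kwzj hsrr nlt ysvjo
Final line count: 17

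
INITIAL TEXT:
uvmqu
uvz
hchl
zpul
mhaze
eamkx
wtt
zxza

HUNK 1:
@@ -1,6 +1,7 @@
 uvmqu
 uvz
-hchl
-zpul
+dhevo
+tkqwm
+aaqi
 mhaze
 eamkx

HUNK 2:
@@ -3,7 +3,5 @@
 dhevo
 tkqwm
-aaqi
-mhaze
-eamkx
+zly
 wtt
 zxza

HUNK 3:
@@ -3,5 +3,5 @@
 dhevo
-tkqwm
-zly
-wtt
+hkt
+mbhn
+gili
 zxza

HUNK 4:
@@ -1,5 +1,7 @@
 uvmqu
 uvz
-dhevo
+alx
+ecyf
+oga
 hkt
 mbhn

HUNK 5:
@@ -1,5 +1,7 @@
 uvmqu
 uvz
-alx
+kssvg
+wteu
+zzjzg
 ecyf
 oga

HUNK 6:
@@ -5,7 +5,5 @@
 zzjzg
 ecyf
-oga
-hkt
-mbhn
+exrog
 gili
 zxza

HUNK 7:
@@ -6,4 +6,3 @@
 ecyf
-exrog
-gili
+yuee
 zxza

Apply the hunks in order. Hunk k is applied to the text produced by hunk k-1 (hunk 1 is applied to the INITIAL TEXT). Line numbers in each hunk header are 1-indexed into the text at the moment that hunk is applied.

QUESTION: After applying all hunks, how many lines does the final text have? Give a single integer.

Answer: 8

Derivation:
Hunk 1: at line 1 remove [hchl,zpul] add [dhevo,tkqwm,aaqi] -> 9 lines: uvmqu uvz dhevo tkqwm aaqi mhaze eamkx wtt zxza
Hunk 2: at line 3 remove [aaqi,mhaze,eamkx] add [zly] -> 7 lines: uvmqu uvz dhevo tkqwm zly wtt zxza
Hunk 3: at line 3 remove [tkqwm,zly,wtt] add [hkt,mbhn,gili] -> 7 lines: uvmqu uvz dhevo hkt mbhn gili zxza
Hunk 4: at line 1 remove [dhevo] add [alx,ecyf,oga] -> 9 lines: uvmqu uvz alx ecyf oga hkt mbhn gili zxza
Hunk 5: at line 1 remove [alx] add [kssvg,wteu,zzjzg] -> 11 lines: uvmqu uvz kssvg wteu zzjzg ecyf oga hkt mbhn gili zxza
Hunk 6: at line 5 remove [oga,hkt,mbhn] add [exrog] -> 9 lines: uvmqu uvz kssvg wteu zzjzg ecyf exrog gili zxza
Hunk 7: at line 6 remove [exrog,gili] add [yuee] -> 8 lines: uvmqu uvz kssvg wteu zzjzg ecyf yuee zxza
Final line count: 8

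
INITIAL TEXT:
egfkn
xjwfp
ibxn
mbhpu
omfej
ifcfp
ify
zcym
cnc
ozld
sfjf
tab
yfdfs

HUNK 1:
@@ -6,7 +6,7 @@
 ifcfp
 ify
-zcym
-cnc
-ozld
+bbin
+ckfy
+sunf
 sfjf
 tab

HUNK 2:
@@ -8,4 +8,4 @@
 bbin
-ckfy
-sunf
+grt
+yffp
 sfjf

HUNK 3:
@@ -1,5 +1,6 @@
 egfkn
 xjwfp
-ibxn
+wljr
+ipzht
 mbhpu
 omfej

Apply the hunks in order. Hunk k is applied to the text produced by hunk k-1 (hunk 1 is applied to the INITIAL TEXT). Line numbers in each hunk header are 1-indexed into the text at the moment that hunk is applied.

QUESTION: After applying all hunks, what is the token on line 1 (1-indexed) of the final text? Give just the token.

Answer: egfkn

Derivation:
Hunk 1: at line 6 remove [zcym,cnc,ozld] add [bbin,ckfy,sunf] -> 13 lines: egfkn xjwfp ibxn mbhpu omfej ifcfp ify bbin ckfy sunf sfjf tab yfdfs
Hunk 2: at line 8 remove [ckfy,sunf] add [grt,yffp] -> 13 lines: egfkn xjwfp ibxn mbhpu omfej ifcfp ify bbin grt yffp sfjf tab yfdfs
Hunk 3: at line 1 remove [ibxn] add [wljr,ipzht] -> 14 lines: egfkn xjwfp wljr ipzht mbhpu omfej ifcfp ify bbin grt yffp sfjf tab yfdfs
Final line 1: egfkn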